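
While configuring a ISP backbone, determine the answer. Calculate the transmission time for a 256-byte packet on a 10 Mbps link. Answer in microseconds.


Given: packet = 256 bytes, bandwidth = 10 Mbps
Packet in bits = 256 * 8 = 2048 bits
Bandwidth = 10 * 10^6 = 10000000 bps
Time = 2048 / 10000000 seconds
Time in us = 2048 * 10^6 / 10000000 = 204.8

204.8


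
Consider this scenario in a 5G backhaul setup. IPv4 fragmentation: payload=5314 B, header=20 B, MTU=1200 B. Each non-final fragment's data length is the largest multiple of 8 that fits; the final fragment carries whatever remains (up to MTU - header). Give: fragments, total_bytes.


Max data per non-final fragment = floor((MTU - header)/8)*8 = floor((1200 - 20)/8)*8 = floor(1180/8)*8 = 1176 B
Final fragment needs no 8-byte alignment: it can carry up to MTU - header = 1180 B
Non-final fragments needed = ceil((payload - 1180) / 1176) = ceil(4134/1176) = ceil(3.5153) = 4
Number of fragments = 4 + 1 = 5
Fragment sizes (data): 4 * 1176 B + 610 B (last, 610 <= 1180 OK)
Total bytes sent = payload + n_frags * header = 5314 + 5*20 = 5314 + 100 = 5414 B

5, 5414


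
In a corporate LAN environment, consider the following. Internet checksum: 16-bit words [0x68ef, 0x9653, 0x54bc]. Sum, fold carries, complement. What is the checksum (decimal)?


Given words: [0x68ef, 0x9653, 0x54bc]
Step 1: Sum all words
Raw sum = 26863 + 38483 + 21692 = 87038
Step 2: Fold carry: (21502 + 1) = 21503
One's complement = ~21503 & 0xFFFF = 44032

44032


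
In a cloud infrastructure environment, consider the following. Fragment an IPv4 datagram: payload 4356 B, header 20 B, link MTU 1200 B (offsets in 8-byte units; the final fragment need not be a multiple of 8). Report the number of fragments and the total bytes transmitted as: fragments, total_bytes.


Max data per non-final fragment = floor((MTU - header)/8)*8 = floor((1200 - 20)/8)*8 = floor(1180/8)*8 = 1176 B
Final fragment needs no 8-byte alignment: it can carry up to MTU - header = 1180 B
Non-final fragments needed = ceil((payload - 1180) / 1176) = ceil(3176/1176) = ceil(2.7007) = 3
Number of fragments = 3 + 1 = 4
Fragment sizes (data): 3 * 1176 B + 828 B (last, 828 <= 1180 OK)
Total bytes sent = payload + n_frags * header = 4356 + 4*20 = 4356 + 80 = 4436 B

4, 4436


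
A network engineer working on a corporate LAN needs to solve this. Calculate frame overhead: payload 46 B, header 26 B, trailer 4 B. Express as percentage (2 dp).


Given: payload = 46 B, header = 26 B, trailer = 4 B
Overhead bytes = header + trailer = 26 + 4 = 30
Total frame = payload + overhead = 46 + 30 = 76
Overhead % = 30 / 76 * 100 = 39.4737% -> 39.47% (2 dp)

39.47


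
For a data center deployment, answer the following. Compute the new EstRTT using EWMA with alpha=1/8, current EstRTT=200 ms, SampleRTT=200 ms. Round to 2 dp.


Given: EstRTT = 200 ms, SampleRTT = 200 ms, alpha = 1/8
New EstRTT = (1 - alpha) * EstRTT + alpha * SampleRTT
(7/8) * 200 = 175
(1/8) * 200 = 25
New EstRTT = 175 + 25 = 200 ms -> 200.00 ms (2 dp)

200.00


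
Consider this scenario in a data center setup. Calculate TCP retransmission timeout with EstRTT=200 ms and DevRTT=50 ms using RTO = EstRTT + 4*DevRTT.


Given: EstRTT = 200 ms, DevRTT = 50 ms
Timeout = EstRTT + 4 * DevRTT
4 * DevRTT = 4 * 50 = 200
Timeout = 200 + 200 = 400 ms

400


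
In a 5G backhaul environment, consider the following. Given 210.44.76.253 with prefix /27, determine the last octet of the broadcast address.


Given: IP = 210.44.76.253, prefix = /27
Host bits = 32 - 27 = 5
Network last octet = 253 AND mask = 224
Host part size = 2^5 - 1 = 31
Broadcast last octet = 224 OR 31 = 255

255


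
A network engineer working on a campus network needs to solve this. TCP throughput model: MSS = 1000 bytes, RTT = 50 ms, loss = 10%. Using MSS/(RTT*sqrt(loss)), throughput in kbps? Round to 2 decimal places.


Given: MSS = 1000 bytes, RTT = 50 ms, loss = 10%
RTT in seconds = 50 / 1000 = 0.05
Loss rate = 10% = 0.1
sqrt(loss) = sqrt(0.1) = 0.316227766017
Throughput (bytes/s) = 1000 / (0.05 * 0.316227766017) = 63245.5532
Throughput (kbps) = 63245.5532 * 8 / 1000 = 505.964426 -> 505.96 kbps (2 dp)

505.96


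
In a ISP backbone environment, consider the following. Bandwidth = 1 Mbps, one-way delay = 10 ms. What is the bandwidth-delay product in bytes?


Given: bandwidth = 1 Mbps, delay = 10 ms
BDP in bits = 1 * 10^6 * 10 / 1000
BDP in bits = 10000
BDP in bytes = 10000 / 8 = 1250

1250


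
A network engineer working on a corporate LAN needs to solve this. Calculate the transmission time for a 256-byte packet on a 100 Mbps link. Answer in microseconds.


Given: packet = 256 bytes, bandwidth = 100 Mbps
Packet in bits = 256 * 8 = 2048 bits
Bandwidth = 100 * 10^6 = 100000000 bps
Time = 2048 / 100000000 seconds
Time in us = 2048 * 10^6 / 100000000 = 20.48

20.48


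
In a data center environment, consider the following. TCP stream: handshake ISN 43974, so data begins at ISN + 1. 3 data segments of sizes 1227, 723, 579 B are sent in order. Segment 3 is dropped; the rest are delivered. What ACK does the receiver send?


SYN uses sequence number 43974; first data byte = ISN + 1 = 43975.
Segment 1: SEQ = 43975, len = 1227 B, covers [43975, 45201]
Segment 2: SEQ = 45202, len = 723 B, covers [45202, 45924]
Segment 3: SEQ = 45925, len = 579 B, covers [45925, 46503] [LOST]
In-order data received: bytes [43975, 45924] (segments 1..2).
Segment 3 missing -> gap begins at byte 45925.
Cumulative ACK = next expected in-order byte = 43975 + 1227 + 723 = 45925

45925


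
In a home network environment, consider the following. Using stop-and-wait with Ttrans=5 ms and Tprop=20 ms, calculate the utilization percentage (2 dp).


Given: Ttrans = 5 ms, Tprop = 20 ms
RTT = 2 * Tprop = 2 * 20 = 40 ms
U = Ttrans / (Ttrans + RTT)
U = 5 / (5 + 40)
U = 5 / 45 = 0.111111
U% = 11.11%

11.11


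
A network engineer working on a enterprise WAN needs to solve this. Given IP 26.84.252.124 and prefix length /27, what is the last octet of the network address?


Given: IP = 26.84.252.124, prefix = /27
Subnet mask = 255.255.255.224
Last octet of IP: 124
Last octet of mask: 224
Network last octet = 124 AND 224 = 96

96


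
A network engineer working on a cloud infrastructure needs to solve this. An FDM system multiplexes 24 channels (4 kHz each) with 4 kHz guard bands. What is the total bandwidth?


Given: 24 channels, 4 kHz each, guard = 4 kHz
Channel bandwidth = 24 * 4 = 96 kHz
Guard bands = 23 gaps * 4 kHz = 92 kHz
Total = 96 + 92 = 188 kHz

188


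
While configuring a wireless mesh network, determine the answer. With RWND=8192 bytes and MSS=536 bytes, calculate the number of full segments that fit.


Given: RWND = 8192 bytes, MSS = 536 bytes
Full segments = floor(RWND / MSS)
Full segments = floor(8192 / 536)
Full segments = floor(15.2836) = 15

15


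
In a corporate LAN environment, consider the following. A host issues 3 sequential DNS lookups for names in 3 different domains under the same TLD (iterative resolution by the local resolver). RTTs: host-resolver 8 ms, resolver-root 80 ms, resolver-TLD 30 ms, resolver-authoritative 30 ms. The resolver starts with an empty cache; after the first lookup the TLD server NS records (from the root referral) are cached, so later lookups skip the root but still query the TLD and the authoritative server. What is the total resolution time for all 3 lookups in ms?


Lookup 1 (cold cache): local + root + TLD + auth = 8 + 80 + 30 + 30 = 148 ms
Lookups 2..3 (TLD NS cached -> skip root; new domain -> still ask TLD and auth): local + TLD + auth = 8 + 30 + 30 = 68 ms each
Remaining 2 lookups: 2 * 68 = 136 ms
Total = 148 + 136 = 284 ms

284


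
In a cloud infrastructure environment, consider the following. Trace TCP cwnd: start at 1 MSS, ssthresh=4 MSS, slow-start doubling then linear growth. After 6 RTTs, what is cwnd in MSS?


RTT 0: cwnd = 1 MSS (initial)
RTT 1: cwnd = 2 MSS (slow start, doubled)
RTT 2: cwnd = 4 MSS (slow start, doubled)
RTT 3: cwnd = 5 MSS (congestion avoidance, +1)
RTT 4: cwnd = 6 MSS (congestion avoidance, +1)
RTT 5: cwnd = 7 MSS (congestion avoidance, +1)
RTT 6: cwnd = 8 MSS (congestion avoidance, +1)

8


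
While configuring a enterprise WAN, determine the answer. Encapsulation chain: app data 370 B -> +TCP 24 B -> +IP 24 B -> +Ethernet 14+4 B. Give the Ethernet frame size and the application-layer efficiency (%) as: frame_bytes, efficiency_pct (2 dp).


TCP segment = 370 + 24 = 394 B
IP packet = 394 + 24 = 418 B
Ethernet frame = 418 + 14 + 4 = 436 B
Efficiency = app / frame = 370 / 436 = 0.848624 = 84.8624% -> 84.86% (2 dp)

436, 84.86


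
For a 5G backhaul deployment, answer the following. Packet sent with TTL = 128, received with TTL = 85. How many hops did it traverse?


Given: initial TTL = 128, received TTL = 85
Hops = initial TTL - received TTL
Hops = 128 - 85 = 43

43


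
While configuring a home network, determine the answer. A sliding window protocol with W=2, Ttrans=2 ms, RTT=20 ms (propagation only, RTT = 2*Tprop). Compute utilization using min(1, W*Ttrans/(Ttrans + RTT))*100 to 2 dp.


Given: W = 2, Ttrans = 2 ms, RTT = 20 ms (= 2 * Tprop, Tprop = 10 ms)
Cycle time = Ttrans + RTT = 2 + 20 = 22 ms (first packet sent until its ACK returns)
W * Ttrans = 2 * 2 = 4 ms of sending per cycle
W * Ttrans / (Ttrans + RTT) = 4 / 22 = 0.181818
U = min(1, 0.181818) = 0.181818
U% = 18.18%

18.18


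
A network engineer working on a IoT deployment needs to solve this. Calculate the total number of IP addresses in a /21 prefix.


Given: CIDR prefix /21
Host bits = 32 - 21 = 11
Total addresses = 2^11 = 2048

2048


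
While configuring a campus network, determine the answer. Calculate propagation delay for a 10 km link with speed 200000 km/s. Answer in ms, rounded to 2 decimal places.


Given: distance = 10 km, speed = 200000 km/s
Delay = distance / speed = 10 / 200000 seconds
Delay in ms = 10 * 1000 / 200000
Delay = 0.0500 ms
Rounded to 2 dp = 0.05 ms

0.05


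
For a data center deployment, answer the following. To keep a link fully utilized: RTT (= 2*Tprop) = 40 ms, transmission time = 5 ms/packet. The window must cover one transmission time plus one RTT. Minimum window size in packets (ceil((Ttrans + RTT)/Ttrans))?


Given: Ttrans = 5 ms, RTT = 40 ms (= 2 * Tprop, Tprop = 20 ms)
Time until first ACK returns = Ttrans + RTT = 5 + 40 = 45 ms
Need W * Ttrans >= Ttrans + RTT  ->  W >= (Ttrans + RTT) / Ttrans
(Ttrans + RTT) / Ttrans = 45 / 5 = 9
W_min = ceil(9) = 9

9


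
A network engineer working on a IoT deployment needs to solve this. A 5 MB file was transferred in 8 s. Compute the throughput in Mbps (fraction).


Given: file = 5 MB, time = 8 s
File in Mb = 5 * 8 = 40 Mb
Throughput = 40 / 8 Mbps
Throughput = 5 Mbps

5


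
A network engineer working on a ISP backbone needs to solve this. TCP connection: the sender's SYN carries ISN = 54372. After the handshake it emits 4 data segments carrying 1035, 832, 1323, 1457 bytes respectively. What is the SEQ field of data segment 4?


The SYN occupies sequence number ISN = 54372, so the first data byte is ISN + 1 = 54373.
SEQ of data segment i = (ISN + 1) + sum of payload sizes of segments 1..i-1.
Segment 1: SEQ = 54373, payload = 1035 bytes
Segment 2: SEQ = 55408, payload = 832 bytes
Segment 3: SEQ = 56240, payload = 1323 bytes
Segment 4: SEQ = 57563, payload = 1457 bytes
SEQ of segment 4 = 54373 + 1035 + 832 + 1323 = 57563

57563


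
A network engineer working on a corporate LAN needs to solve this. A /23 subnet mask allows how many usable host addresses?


Given: subnet mask /23
Host bits = 32 - 23 = 9
Total addresses = 2^9 = 512
Usable hosts = 512 - 2 (network + broadcast) = 510

510


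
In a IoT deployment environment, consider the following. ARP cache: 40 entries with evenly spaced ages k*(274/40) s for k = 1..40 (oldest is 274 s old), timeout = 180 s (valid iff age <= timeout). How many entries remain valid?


Ages are k * 274/40 s for k = 1..40 (spacing = 6.8500 s).
Entry k is valid iff k * 274/40 <= 180 iff k <= 40 * 180 / 274 = 26.2774
n_valid = floor(26.2774) = 26
(n_stale = 40 - 26 = 14)

26


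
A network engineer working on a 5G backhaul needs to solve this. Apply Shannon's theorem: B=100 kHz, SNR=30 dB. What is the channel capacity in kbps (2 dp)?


Given: B = 100 kHz, SNR = 30 dB
SNR linear = 10^(30/10) = 1000
1 + SNR = 1001
log2(1001) = 9.9672262588
C = 100 * 1000 * 9.9672262588 = 996722.6259 bps
C = 996.722626 kbps -> 996.72 kbps (2 dp)

996.72


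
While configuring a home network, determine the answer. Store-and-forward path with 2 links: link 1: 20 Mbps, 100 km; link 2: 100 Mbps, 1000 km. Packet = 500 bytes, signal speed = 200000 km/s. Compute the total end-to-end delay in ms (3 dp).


Packet = 500 bytes = 4000 bits. Store-and-forward: sum (t_trans + t_prop) per link.
Link 1: t_trans = 4000/(20*10^6) s = 0.2000 ms; t_prop = 100/200000 s = 0.5000 ms; subtotal = 0.7000 ms
Link 2: t_trans = 4000/(100*10^6) s = 0.0400 ms; t_prop = 1000/200000 s = 5.0000 ms; subtotal = 5.0400 ms
End-to-end = 0.7000 + 5.0400 = 5.7400 ms -> 5.740 ms (3 dp)

5.740


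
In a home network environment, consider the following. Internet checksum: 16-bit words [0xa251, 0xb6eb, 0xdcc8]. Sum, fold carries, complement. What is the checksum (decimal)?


Given words: [0xa251, 0xb6eb, 0xdcc8]
Step 1: Sum all words
Raw sum = 41553 + 46827 + 56520 = 144900
Step 2: Fold carry: (13828 + 2) = 13830
One's complement = ~13830 & 0xFFFF = 51705

51705


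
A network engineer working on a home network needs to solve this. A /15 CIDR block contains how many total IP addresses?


Given: CIDR prefix /15
Host bits = 32 - 15 = 17
Total addresses = 2^17 = 131072

131072


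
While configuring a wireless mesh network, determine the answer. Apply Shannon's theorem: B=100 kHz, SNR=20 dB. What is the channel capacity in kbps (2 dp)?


Given: B = 100 kHz, SNR = 20 dB
SNR linear = 10^(20/10) = 100
1 + SNR = 101
log2(101) = 6.6582114828
C = 100 * 1000 * 6.6582114828 = 665821.1483 bps
C = 665.821148 kbps -> 665.82 kbps (2 dp)

665.82


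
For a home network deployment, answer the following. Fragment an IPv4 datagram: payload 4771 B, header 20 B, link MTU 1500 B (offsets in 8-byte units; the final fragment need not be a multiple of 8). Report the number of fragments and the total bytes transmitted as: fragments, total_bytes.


Max data per non-final fragment = floor((MTU - header)/8)*8 = floor((1500 - 20)/8)*8 = floor(1480/8)*8 = 1480 B
Final fragment needs no 8-byte alignment: it can carry up to MTU - header = 1480 B
Non-final fragments needed = ceil((payload - 1480) / 1480) = ceil(3291/1480) = ceil(2.2236) = 3
Number of fragments = 3 + 1 = 4
Fragment sizes (data): 3 * 1480 B + 331 B (last, 331 <= 1480 OK)
Total bytes sent = payload + n_frags * header = 4771 + 4*20 = 4771 + 80 = 4851 B

4, 4851


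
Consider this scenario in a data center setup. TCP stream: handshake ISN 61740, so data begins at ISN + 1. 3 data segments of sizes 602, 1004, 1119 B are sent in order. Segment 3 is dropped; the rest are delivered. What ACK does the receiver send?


SYN uses sequence number 61740; first data byte = ISN + 1 = 61741.
Segment 1: SEQ = 61741, len = 602 B, covers [61741, 62342]
Segment 2: SEQ = 62343, len = 1004 B, covers [62343, 63346]
Segment 3: SEQ = 63347, len = 1119 B, covers [63347, 64465] [LOST]
In-order data received: bytes [61741, 63346] (segments 1..2).
Segment 3 missing -> gap begins at byte 63347.
Cumulative ACK = next expected in-order byte = 61741 + 602 + 1004 = 63347

63347


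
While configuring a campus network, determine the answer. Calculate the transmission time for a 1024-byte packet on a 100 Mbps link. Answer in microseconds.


Given: packet = 1024 bytes, bandwidth = 100 Mbps
Packet in bits = 1024 * 8 = 8192 bits
Bandwidth = 100 * 10^6 = 100000000 bps
Time = 8192 / 100000000 seconds
Time in us = 8192 * 10^6 / 100000000 = 81.92

81.92


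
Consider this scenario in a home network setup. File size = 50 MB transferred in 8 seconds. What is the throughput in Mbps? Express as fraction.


Given: file = 50 MB, time = 8 s
File in Mb = 50 * 8 = 400 Mb
Throughput = 400 / 8 Mbps
Throughput = 50 Mbps

50


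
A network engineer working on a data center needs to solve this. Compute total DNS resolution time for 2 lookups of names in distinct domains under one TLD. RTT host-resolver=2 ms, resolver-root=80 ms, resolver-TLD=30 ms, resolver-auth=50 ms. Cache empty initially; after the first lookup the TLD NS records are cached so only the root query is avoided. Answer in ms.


Lookup 1 (cold cache): local + root + TLD + auth = 2 + 80 + 30 + 50 = 162 ms
Lookups 2..2 (TLD NS cached -> skip root; new domain -> still ask TLD and auth): local + TLD + auth = 2 + 30 + 50 = 82 ms each
Remaining 1 lookups: 1 * 82 = 82 ms
Total = 162 + 82 = 244 ms

244


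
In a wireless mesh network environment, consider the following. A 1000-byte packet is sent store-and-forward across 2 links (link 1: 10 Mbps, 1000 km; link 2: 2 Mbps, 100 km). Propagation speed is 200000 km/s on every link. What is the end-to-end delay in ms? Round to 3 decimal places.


Packet = 1000 bytes = 8000 bits. Store-and-forward: sum (t_trans + t_prop) per link.
Link 1: t_trans = 8000/(10*10^6) s = 0.8000 ms; t_prop = 1000/200000 s = 5.0000 ms; subtotal = 5.8000 ms
Link 2: t_trans = 8000/(2*10^6) s = 4.0000 ms; t_prop = 100/200000 s = 0.5000 ms; subtotal = 4.5000 ms
End-to-end = 5.8000 + 4.5000 = 10.3000 ms -> 10.300 ms (3 dp)

10.300


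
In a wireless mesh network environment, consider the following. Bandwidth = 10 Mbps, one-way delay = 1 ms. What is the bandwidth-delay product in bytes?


Given: bandwidth = 10 Mbps, delay = 1 ms
BDP in bits = 10 * 10^6 * 1 / 1000
BDP in bits = 10000
BDP in bytes = 10000 / 8 = 1250

1250


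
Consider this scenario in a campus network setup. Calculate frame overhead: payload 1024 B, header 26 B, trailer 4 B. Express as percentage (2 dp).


Given: payload = 1024 B, header = 26 B, trailer = 4 B
Overhead bytes = header + trailer = 26 + 4 = 30
Total frame = payload + overhead = 1024 + 30 = 1054
Overhead % = 30 / 1054 * 100 = 2.8463% -> 2.85% (2 dp)

2.85


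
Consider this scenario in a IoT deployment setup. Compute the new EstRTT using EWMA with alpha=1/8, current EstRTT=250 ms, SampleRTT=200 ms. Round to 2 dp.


Given: EstRTT = 250 ms, SampleRTT = 200 ms, alpha = 1/8
New EstRTT = (1 - alpha) * EstRTT + alpha * SampleRTT
(7/8) * 250 = 218.75
(1/8) * 200 = 25
New EstRTT = 218.75 + 25 = 243.75 ms -> 243.75 ms (2 dp)

243.75


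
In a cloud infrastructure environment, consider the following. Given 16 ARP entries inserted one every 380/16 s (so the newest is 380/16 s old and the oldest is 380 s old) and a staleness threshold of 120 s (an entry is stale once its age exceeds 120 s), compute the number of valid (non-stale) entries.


Ages are k * 380/16 s for k = 1..16 (spacing = 23.7500 s).
Entry k is valid iff k * 380/16 <= 120 iff k <= 16 * 120 / 380 = 5.0526
n_valid = floor(5.0526) = 5
(n_stale = 16 - 5 = 11)

5


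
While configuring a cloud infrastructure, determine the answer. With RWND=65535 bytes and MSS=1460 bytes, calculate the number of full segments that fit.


Given: RWND = 65535 bytes, MSS = 1460 bytes
Full segments = floor(RWND / MSS)
Full segments = floor(65535 / 1460)
Full segments = floor(44.887) = 44

44


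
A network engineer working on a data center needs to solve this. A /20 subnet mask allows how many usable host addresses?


Given: subnet mask /20
Host bits = 32 - 20 = 12
Total addresses = 2^12 = 4096
Usable hosts = 4096 - 2 (network + broadcast) = 4094

4094


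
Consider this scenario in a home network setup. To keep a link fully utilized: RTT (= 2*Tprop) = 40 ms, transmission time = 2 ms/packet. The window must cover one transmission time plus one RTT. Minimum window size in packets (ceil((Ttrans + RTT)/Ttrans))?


Given: Ttrans = 2 ms, RTT = 40 ms (= 2 * Tprop, Tprop = 20 ms)
Time until first ACK returns = Ttrans + RTT = 2 + 40 = 42 ms
Need W * Ttrans >= Ttrans + RTT  ->  W >= (Ttrans + RTT) / Ttrans
(Ttrans + RTT) / Ttrans = 42 / 2 = 21
W_min = ceil(21) = 21

21


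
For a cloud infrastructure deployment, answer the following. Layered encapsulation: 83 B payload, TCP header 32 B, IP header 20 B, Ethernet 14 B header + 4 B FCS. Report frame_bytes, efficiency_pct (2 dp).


TCP segment = 83 + 32 = 115 B
IP packet = 115 + 20 = 135 B
Ethernet frame = 135 + 14 + 4 = 153 B
Efficiency = app / frame = 83 / 153 = 0.542484 = 54.2484% -> 54.25% (2 dp)

153, 54.25


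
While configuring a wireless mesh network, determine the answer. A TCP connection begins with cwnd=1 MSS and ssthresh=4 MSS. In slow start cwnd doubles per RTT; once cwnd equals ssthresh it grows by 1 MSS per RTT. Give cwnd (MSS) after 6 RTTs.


RTT 0: cwnd = 1 MSS (initial)
RTT 1: cwnd = 2 MSS (slow start, doubled)
RTT 2: cwnd = 4 MSS (slow start, doubled)
RTT 3: cwnd = 5 MSS (congestion avoidance, +1)
RTT 4: cwnd = 6 MSS (congestion avoidance, +1)
RTT 5: cwnd = 7 MSS (congestion avoidance, +1)
RTT 6: cwnd = 8 MSS (congestion avoidance, +1)

8


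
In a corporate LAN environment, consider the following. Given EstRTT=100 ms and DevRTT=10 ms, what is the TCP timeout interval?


Given: EstRTT = 100 ms, DevRTT = 10 ms
Timeout = EstRTT + 4 * DevRTT
4 * DevRTT = 4 * 10 = 40
Timeout = 100 + 40 = 140 ms

140


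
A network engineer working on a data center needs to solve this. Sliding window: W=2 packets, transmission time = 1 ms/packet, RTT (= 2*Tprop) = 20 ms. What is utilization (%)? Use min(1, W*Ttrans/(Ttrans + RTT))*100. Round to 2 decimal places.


Given: W = 2, Ttrans = 1 ms, RTT = 20 ms (= 2 * Tprop, Tprop = 10 ms)
Cycle time = Ttrans + RTT = 1 + 20 = 21 ms (first packet sent until its ACK returns)
W * Ttrans = 2 * 1 = 2 ms of sending per cycle
W * Ttrans / (Ttrans + RTT) = 2 / 21 = 0.095238
U = min(1, 0.095238) = 0.095238
U% = 9.52%

9.52


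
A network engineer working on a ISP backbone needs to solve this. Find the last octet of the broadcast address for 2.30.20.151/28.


Given: IP = 2.30.20.151, prefix = /28
Host bits = 32 - 28 = 4
Network last octet = 151 AND mask = 144
Host part size = 2^4 - 1 = 15
Broadcast last octet = 144 OR 15 = 159

159


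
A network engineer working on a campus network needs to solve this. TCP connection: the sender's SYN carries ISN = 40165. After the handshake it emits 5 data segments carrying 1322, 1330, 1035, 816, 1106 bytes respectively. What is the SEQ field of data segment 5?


The SYN occupies sequence number ISN = 40165, so the first data byte is ISN + 1 = 40166.
SEQ of data segment i = (ISN + 1) + sum of payload sizes of segments 1..i-1.
Segment 1: SEQ = 40166, payload = 1322 bytes
Segment 2: SEQ = 41488, payload = 1330 bytes
Segment 3: SEQ = 42818, payload = 1035 bytes
Segment 4: SEQ = 43853, payload = 816 bytes
Segment 5: SEQ = 44669, payload = 1106 bytes
SEQ of segment 5 = 40166 + 1322 + 1330 + 1035 + 816 = 44669

44669


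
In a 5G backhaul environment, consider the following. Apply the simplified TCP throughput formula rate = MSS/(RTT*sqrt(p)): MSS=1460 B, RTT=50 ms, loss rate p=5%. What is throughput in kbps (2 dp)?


Given: MSS = 1460 bytes, RTT = 50 ms, loss = 5%
RTT in seconds = 50 / 1000 = 0.05
Loss rate = 5% = 0.05
sqrt(loss) = sqrt(0.05) = 0.223606797750
Throughput (bytes/s) = 1460 / (0.05 * 0.223606797750) = 130586.3699
Throughput (kbps) = 130586.3699 * 8 / 1000 = 1044.690959 -> 1044.69 kbps (2 dp)

1044.69


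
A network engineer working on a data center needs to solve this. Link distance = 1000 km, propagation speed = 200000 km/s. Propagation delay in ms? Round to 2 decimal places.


Given: distance = 1000 km, speed = 200000 km/s
Delay = distance / speed = 1000 / 200000 seconds
Delay in ms = 1000 * 1000 / 200000
Delay = 5.0000 ms
Rounded to 2 dp = 5.00 ms

5.00


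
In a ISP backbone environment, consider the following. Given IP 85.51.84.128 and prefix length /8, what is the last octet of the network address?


Given: IP = 85.51.84.128, prefix = /8
Subnet mask = 255.0.0.0
Last octet of IP: 128
Last octet of mask: 0
Network last octet = 128 AND 0 = 0

0


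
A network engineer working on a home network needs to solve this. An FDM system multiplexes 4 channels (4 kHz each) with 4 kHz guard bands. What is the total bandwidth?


Given: 4 channels, 4 kHz each, guard = 4 kHz
Channel bandwidth = 4 * 4 = 16 kHz
Guard bands = 3 gaps * 4 kHz = 12 kHz
Total = 16 + 12 = 28 kHz

28


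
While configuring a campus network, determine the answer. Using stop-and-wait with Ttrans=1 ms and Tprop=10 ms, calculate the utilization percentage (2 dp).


Given: Ttrans = 1 ms, Tprop = 10 ms
RTT = 2 * Tprop = 2 * 10 = 20 ms
U = Ttrans / (Ttrans + RTT)
U = 1 / (1 + 20)
U = 1 / 21 = 0.047619
U% = 4.76%

4.76


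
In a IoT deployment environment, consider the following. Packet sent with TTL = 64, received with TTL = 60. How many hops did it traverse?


Given: initial TTL = 64, received TTL = 60
Hops = initial TTL - received TTL
Hops = 64 - 60 = 4

4


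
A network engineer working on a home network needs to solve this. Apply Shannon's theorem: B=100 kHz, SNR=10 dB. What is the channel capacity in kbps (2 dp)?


Given: B = 100 kHz, SNR = 10 dB
SNR linear = 10^(10/10) = 10
1 + SNR = 11
log2(11) = 3.4594316186
C = 100 * 1000 * 3.4594316186 = 345943.1619 bps
C = 345.943162 kbps -> 345.94 kbps (2 dp)

345.94


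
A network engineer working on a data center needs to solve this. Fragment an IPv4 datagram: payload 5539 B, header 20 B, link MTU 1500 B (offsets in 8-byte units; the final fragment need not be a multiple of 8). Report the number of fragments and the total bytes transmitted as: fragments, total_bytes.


Max data per non-final fragment = floor((MTU - header)/8)*8 = floor((1500 - 20)/8)*8 = floor(1480/8)*8 = 1480 B
Final fragment needs no 8-byte alignment: it can carry up to MTU - header = 1480 B
Non-final fragments needed = ceil((payload - 1480) / 1480) = ceil(4059/1480) = ceil(2.7426) = 3
Number of fragments = 3 + 1 = 4
Fragment sizes (data): 3 * 1480 B + 1099 B (last, 1099 <= 1480 OK)
Total bytes sent = payload + n_frags * header = 5539 + 4*20 = 5539 + 80 = 5619 B

4, 5619


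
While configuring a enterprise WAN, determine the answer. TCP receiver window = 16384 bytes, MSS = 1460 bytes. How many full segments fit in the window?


Given: RWND = 16384 bytes, MSS = 1460 bytes
Full segments = floor(RWND / MSS)
Full segments = floor(16384 / 1460)
Full segments = floor(11.2219) = 11

11


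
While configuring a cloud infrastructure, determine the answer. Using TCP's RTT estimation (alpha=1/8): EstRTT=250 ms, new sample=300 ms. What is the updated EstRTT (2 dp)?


Given: EstRTT = 250 ms, SampleRTT = 300 ms, alpha = 1/8
New EstRTT = (1 - alpha) * EstRTT + alpha * SampleRTT
(7/8) * 250 = 218.75
(1/8) * 300 = 37.5
New EstRTT = 218.75 + 37.5 = 256.25 ms -> 256.25 ms (2 dp)

256.25


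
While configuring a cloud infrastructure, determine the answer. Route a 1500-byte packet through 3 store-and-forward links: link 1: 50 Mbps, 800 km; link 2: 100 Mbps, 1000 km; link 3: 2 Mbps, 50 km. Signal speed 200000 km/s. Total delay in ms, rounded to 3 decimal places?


Packet = 1500 bytes = 12000 bits. Store-and-forward: sum (t_trans + t_prop) per link.
Link 1: t_trans = 12000/(50*10^6) s = 0.2400 ms; t_prop = 800/200000 s = 4.0000 ms; subtotal = 4.2400 ms
Link 2: t_trans = 12000/(100*10^6) s = 0.1200 ms; t_prop = 1000/200000 s = 5.0000 ms; subtotal = 5.1200 ms
Link 3: t_trans = 12000/(2*10^6) s = 6.0000 ms; t_prop = 50/200000 s = 0.2500 ms; subtotal = 6.2500 ms
End-to-end = 4.2400 + 5.1200 + 6.2500 = 15.6100 ms -> 15.610 ms (3 dp)

15.610


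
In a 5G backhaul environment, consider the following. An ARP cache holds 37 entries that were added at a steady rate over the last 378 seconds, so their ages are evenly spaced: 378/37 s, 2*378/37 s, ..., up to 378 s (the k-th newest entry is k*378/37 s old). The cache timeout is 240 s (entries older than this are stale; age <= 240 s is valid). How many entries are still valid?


Ages are k * 378/37 s for k = 1..37 (spacing = 10.2162 s).
Entry k is valid iff k * 378/37 <= 240 iff k <= 37 * 240 / 378 = 23.4921
n_valid = floor(23.4921) = 23
(n_stale = 37 - 23 = 14)

23


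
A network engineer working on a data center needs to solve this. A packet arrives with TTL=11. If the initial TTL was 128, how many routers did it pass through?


Given: initial TTL = 128, received TTL = 11
Hops = initial TTL - received TTL
Hops = 128 - 11 = 117

117


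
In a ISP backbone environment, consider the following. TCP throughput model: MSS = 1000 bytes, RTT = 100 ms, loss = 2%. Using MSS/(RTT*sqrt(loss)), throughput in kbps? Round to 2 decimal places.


Given: MSS = 1000 bytes, RTT = 100 ms, loss = 2%
RTT in seconds = 100 / 1000 = 0.1
Loss rate = 2% = 0.02
sqrt(loss) = sqrt(0.02) = 0.141421356237
Throughput (bytes/s) = 1000 / (0.1 * 0.141421356237) = 70710.6781
Throughput (kbps) = 70710.6781 * 8 / 1000 = 565.685425 -> 565.69 kbps (2 dp)

565.69


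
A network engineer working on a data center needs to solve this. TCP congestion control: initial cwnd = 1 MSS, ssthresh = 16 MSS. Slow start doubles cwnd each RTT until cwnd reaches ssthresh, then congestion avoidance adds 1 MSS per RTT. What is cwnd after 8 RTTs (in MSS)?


RTT 0: cwnd = 1 MSS (initial)
RTT 1: cwnd = 2 MSS (slow start, doubled)
RTT 2: cwnd = 4 MSS (slow start, doubled)
RTT 3: cwnd = 8 MSS (slow start, doubled)
RTT 4: cwnd = 16 MSS (slow start, doubled)
RTT 5: cwnd = 17 MSS (congestion avoidance, +1)
RTT 6: cwnd = 18 MSS (congestion avoidance, +1)
RTT 7: cwnd = 19 MSS (congestion avoidance, +1)
RTT 8: cwnd = 20 MSS (congestion avoidance, +1)

20


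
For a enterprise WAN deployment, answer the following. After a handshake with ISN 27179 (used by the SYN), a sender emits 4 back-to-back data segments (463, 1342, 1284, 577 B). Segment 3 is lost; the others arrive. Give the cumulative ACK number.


SYN uses sequence number 27179; first data byte = ISN + 1 = 27180.
Segment 1: SEQ = 27180, len = 463 B, covers [27180, 27642]
Segment 2: SEQ = 27643, len = 1342 B, covers [27643, 28984]
Segment 3: SEQ = 28985, len = 1284 B, covers [28985, 30268] [LOST]
Segment 4: SEQ = 30269, len = 577 B, covers [30269, 30845]
In-order data received: bytes [27180, 28984] (segments 1..2).
Segment 3 missing -> gap begins at byte 28985; later segments buffered out of order.
Cumulative ACK = next expected in-order byte = 27180 + 463 + 1342 = 28985

28985


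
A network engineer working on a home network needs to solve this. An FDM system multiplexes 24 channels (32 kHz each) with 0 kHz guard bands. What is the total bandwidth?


Given: 24 channels, 32 kHz each, guard = 0 kHz
Channel bandwidth = 24 * 32 = 768 kHz
Guard bands = 23 gaps * 0 kHz = 0 kHz
Total = 768 + 0 = 768 kHz

768


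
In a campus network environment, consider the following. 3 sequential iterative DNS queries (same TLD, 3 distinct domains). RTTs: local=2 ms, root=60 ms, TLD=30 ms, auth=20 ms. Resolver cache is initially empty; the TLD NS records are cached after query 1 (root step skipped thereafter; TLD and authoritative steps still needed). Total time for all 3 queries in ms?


Lookup 1 (cold cache): local + root + TLD + auth = 2 + 60 + 30 + 20 = 112 ms
Lookups 2..3 (TLD NS cached -> skip root; new domain -> still ask TLD and auth): local + TLD + auth = 2 + 30 + 20 = 52 ms each
Remaining 2 lookups: 2 * 52 = 104 ms
Total = 112 + 104 = 216 ms

216


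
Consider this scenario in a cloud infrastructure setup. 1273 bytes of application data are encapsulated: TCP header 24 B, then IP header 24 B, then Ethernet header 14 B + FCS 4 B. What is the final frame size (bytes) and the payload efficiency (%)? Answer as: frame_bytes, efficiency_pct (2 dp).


TCP segment = 1273 + 24 = 1297 B
IP packet = 1297 + 24 = 1321 B
Ethernet frame = 1321 + 14 + 4 = 1339 B
Efficiency = app / frame = 1273 / 1339 = 0.950709 = 95.0709% -> 95.07% (2 dp)

1339, 95.07


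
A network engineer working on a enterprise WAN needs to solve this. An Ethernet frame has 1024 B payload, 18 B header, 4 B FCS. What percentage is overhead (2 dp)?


Given: payload = 1024 B, header = 18 B, trailer = 4 B
Overhead bytes = header + trailer = 18 + 4 = 22
Total frame = payload + overhead = 1024 + 22 = 1046
Overhead % = 22 / 1046 * 100 = 2.1033% -> 2.10% (2 dp)

2.10


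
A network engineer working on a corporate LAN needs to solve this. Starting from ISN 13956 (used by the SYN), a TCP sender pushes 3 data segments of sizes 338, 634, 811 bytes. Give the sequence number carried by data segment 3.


The SYN occupies sequence number ISN = 13956, so the first data byte is ISN + 1 = 13957.
SEQ of data segment i = (ISN + 1) + sum of payload sizes of segments 1..i-1.
Segment 1: SEQ = 13957, payload = 338 bytes
Segment 2: SEQ = 14295, payload = 634 bytes
Segment 3: SEQ = 14929, payload = 811 bytes
SEQ of segment 3 = 13957 + 338 + 634 = 14929

14929


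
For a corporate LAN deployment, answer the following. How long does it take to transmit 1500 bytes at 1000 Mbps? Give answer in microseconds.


Given: packet = 1500 bytes, bandwidth = 1000 Mbps
Packet in bits = 1500 * 8 = 12000 bits
Bandwidth = 1000 * 10^6 = 1000000000 bps
Time = 12000 / 1000000000 seconds
Time in us = 12000 * 10^6 / 1000000000 = 12

12


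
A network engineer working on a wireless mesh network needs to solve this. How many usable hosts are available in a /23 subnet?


Given: subnet mask /23
Host bits = 32 - 23 = 9
Total addresses = 2^9 = 512
Usable hosts = 512 - 2 (network + broadcast) = 510

510


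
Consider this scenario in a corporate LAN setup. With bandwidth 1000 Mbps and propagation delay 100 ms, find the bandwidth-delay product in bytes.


Given: bandwidth = 1000 Mbps, delay = 100 ms
BDP in bits = 1000 * 10^6 * 100 / 1000
BDP in bits = 100000000
BDP in bytes = 100000000 / 8 = 12500000

12500000


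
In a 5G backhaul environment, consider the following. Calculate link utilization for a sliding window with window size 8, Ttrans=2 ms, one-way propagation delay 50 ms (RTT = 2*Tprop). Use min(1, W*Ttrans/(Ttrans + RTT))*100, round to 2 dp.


Given: W = 8, Ttrans = 2 ms, RTT = 100 ms (= 2 * Tprop, Tprop = 50 ms)
Cycle time = Ttrans + RTT = 2 + 100 = 102 ms (first packet sent until its ACK returns)
W * Ttrans = 8 * 2 = 16 ms of sending per cycle
W * Ttrans / (Ttrans + RTT) = 16 / 102 = 0.156863
U = min(1, 0.156863) = 0.156863
U% = 15.69%

15.69


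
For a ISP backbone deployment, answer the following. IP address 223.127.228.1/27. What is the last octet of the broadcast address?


Given: IP = 223.127.228.1, prefix = /27
Host bits = 32 - 27 = 5
Network last octet = 1 AND mask = 0
Host part size = 2^5 - 1 = 31
Broadcast last octet = 0 OR 31 = 31

31


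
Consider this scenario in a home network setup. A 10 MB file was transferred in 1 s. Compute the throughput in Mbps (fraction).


Given: file = 10 MB, time = 1 s
File in Mb = 10 * 8 = 80 Mb
Throughput = 80 / 1 Mbps
Throughput = 80 Mbps

80


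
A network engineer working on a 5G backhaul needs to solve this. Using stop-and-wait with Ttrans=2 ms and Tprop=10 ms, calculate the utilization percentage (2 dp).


Given: Ttrans = 2 ms, Tprop = 10 ms
RTT = 2 * Tprop = 2 * 10 = 20 ms
U = Ttrans / (Ttrans + RTT)
U = 2 / (2 + 20)
U = 2 / 22 = 0.090909
U% = 9.09%

9.09


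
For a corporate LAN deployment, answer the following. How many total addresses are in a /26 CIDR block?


Given: CIDR prefix /26
Host bits = 32 - 26 = 6
Total addresses = 2^6 = 64

64


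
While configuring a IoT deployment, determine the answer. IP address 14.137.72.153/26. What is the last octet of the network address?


Given: IP = 14.137.72.153, prefix = /26
Subnet mask = 255.255.255.192
Last octet of IP: 153
Last octet of mask: 192
Network last octet = 153 AND 192 = 128

128


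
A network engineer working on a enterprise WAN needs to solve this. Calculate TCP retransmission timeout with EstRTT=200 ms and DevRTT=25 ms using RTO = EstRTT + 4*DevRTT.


Given: EstRTT = 200 ms, DevRTT = 25 ms
Timeout = EstRTT + 4 * DevRTT
4 * DevRTT = 4 * 25 = 100
Timeout = 200 + 100 = 300 ms

300


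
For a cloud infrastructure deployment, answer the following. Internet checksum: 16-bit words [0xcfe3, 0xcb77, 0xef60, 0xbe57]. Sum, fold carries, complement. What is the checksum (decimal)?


Given words: [0xcfe3, 0xcb77, 0xef60, 0xbe57]
Step 1: Sum all words
Raw sum = 53219 + 52087 + 61280 + 48727 = 215313
Step 2: Fold carry: (18705 + 3) = 18708
One's complement = ~18708 & 0xFFFF = 46827

46827


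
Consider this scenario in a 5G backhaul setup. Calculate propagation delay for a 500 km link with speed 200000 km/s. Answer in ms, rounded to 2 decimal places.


Given: distance = 500 km, speed = 200000 km/s
Delay = distance / speed = 500 / 200000 seconds
Delay in ms = 500 * 1000 / 200000
Delay = 2.5000 ms
Rounded to 2 dp = 2.50 ms

2.50


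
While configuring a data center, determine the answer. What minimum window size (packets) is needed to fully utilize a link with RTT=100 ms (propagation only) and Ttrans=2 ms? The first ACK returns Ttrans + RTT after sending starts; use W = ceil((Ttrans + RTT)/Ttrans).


Given: Ttrans = 2 ms, RTT = 100 ms (= 2 * Tprop, Tprop = 50 ms)
Time until first ACK returns = Ttrans + RTT = 2 + 100 = 102 ms
Need W * Ttrans >= Ttrans + RTT  ->  W >= (Ttrans + RTT) / Ttrans
(Ttrans + RTT) / Ttrans = 102 / 2 = 51
W_min = ceil(51) = 51

51


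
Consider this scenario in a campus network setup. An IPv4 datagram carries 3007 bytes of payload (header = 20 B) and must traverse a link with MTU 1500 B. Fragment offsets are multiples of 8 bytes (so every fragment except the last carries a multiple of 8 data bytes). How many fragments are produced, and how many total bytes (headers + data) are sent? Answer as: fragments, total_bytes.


Max data per non-final fragment = floor((MTU - header)/8)*8 = floor((1500 - 20)/8)*8 = floor(1480/8)*8 = 1480 B
Final fragment needs no 8-byte alignment: it can carry up to MTU - header = 1480 B
Non-final fragments needed = ceil((payload - 1480) / 1480) = ceil(1527/1480) = ceil(1.0318) = 2
Number of fragments = 2 + 1 = 3
Fragment sizes (data): 2 * 1480 B + 47 B (last, 47 <= 1480 OK)
Total bytes sent = payload + n_frags * header = 3007 + 3*20 = 3007 + 60 = 3067 B

3, 3067


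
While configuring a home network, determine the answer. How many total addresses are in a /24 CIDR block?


Given: CIDR prefix /24
Host bits = 32 - 24 = 8
Total addresses = 2^8 = 256

256


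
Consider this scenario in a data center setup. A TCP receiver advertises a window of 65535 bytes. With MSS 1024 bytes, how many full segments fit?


Given: RWND = 65535 bytes, MSS = 1024 bytes
Full segments = floor(RWND / MSS)
Full segments = floor(65535 / 1024)
Full segments = floor(63.999) = 63

63


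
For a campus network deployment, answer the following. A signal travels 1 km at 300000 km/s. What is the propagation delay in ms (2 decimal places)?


Given: distance = 1 km, speed = 300000 km/s
Delay = distance / speed = 1 / 300000 seconds
Delay in ms = 1 * 1000 / 300000
Delay = 0.0033 ms
Rounded to 2 dp = 0.00 ms

0.00


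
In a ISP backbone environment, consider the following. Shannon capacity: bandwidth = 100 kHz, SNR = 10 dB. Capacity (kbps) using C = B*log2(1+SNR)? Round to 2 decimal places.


Given: B = 100 kHz, SNR = 10 dB
SNR linear = 10^(10/10) = 10
1 + SNR = 11
log2(11) = 3.4594316186
C = 100 * 1000 * 3.4594316186 = 345943.1619 bps
C = 345.943162 kbps -> 345.94 kbps (2 dp)

345.94


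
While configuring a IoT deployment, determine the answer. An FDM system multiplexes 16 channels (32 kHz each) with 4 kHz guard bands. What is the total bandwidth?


Given: 16 channels, 32 kHz each, guard = 4 kHz
Channel bandwidth = 16 * 32 = 512 kHz
Guard bands = 15 gaps * 4 kHz = 60 kHz
Total = 512 + 60 = 572 kHz

572


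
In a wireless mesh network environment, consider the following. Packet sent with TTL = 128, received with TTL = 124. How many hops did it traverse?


Given: initial TTL = 128, received TTL = 124
Hops = initial TTL - received TTL
Hops = 128 - 124 = 4

4
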